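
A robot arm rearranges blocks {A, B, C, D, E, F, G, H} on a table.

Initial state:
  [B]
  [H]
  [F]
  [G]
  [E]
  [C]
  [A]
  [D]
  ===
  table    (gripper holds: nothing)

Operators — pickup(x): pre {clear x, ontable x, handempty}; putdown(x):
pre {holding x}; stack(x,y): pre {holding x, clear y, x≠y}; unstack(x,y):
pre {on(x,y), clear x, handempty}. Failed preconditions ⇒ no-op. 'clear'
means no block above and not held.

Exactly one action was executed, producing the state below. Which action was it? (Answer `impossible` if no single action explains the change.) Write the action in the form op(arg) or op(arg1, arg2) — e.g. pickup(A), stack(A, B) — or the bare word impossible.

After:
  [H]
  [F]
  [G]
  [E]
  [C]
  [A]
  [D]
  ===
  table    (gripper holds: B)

unstack(B, H)

target: towers=[D/A/C/E/G/F/H] holding=B
     unstack(B, H) → towers=[D/A/C/E/G/F/H] holding=B  ← match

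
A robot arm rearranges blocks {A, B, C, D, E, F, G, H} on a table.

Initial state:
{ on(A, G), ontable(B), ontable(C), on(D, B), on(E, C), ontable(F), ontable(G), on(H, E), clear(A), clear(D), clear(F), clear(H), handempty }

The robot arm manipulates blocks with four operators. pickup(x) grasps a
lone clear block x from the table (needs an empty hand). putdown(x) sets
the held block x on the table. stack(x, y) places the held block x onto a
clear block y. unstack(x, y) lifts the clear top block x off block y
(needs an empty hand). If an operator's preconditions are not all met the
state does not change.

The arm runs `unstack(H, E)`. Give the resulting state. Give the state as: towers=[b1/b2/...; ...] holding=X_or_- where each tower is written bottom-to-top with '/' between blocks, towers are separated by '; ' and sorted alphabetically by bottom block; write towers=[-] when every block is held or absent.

towers=[B/D; C/E; F; G/A] holding=H

before: towers=[B/D; C/E/H; F; G/A] holding=-
pre[unstack(H, E)]: on(H,E) ok, clear(H) ok, handempty ok
all met → apply unstack(H, E)
after:  towers=[B/D; C/E; F; G/A] holding=H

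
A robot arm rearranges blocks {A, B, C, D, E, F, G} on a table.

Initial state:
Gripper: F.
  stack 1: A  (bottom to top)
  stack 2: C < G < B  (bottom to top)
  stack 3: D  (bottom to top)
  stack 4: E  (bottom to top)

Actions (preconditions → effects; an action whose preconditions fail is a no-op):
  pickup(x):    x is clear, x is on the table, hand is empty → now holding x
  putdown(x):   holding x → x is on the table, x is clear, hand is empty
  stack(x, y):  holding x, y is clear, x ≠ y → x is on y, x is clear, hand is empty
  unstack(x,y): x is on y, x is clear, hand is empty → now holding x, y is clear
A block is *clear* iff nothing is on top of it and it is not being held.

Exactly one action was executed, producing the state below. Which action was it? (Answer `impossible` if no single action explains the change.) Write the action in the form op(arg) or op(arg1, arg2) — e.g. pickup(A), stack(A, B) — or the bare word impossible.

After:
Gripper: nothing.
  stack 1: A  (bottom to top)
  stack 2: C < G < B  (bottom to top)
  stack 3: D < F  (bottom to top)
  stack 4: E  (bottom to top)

stack(F, D)

target: towers=[A; C/G/B; D/F; E] holding=-
        putdown(F) → towers=[A; C/G/B; D; E; F] holding=-
       stack(F, B) → towers=[A; C/G/B/F; D; E] holding=-
       stack(F, D) → towers=[A; C/G/B; D/F; E] holding=-  ← match
       stack(F, A) → towers=[A/F; C/G/B; D; E] holding=-
       stack(F, E) → towers=[A; C/G/B; D; E/F] holding=-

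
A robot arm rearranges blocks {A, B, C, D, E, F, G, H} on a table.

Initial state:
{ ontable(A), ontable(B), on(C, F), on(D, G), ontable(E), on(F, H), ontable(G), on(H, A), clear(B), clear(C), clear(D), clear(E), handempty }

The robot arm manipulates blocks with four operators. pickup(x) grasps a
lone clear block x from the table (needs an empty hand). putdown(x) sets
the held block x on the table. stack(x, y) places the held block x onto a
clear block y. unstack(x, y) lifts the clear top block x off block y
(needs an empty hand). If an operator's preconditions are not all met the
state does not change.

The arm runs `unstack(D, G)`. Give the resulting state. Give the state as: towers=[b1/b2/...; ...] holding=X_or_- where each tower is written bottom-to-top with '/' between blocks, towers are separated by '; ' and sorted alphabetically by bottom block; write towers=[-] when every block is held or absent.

before: towers=[A/H/F/C; B; E; G/D] holding=-
pre[unstack(D, G)]: on(D,G) yes, clear(D) yes, handempty yes
all met → apply unstack(D, G)
after:  towers=[A/H/F/C; B; E; G] holding=D

towers=[A/H/F/C; B; E; G] holding=D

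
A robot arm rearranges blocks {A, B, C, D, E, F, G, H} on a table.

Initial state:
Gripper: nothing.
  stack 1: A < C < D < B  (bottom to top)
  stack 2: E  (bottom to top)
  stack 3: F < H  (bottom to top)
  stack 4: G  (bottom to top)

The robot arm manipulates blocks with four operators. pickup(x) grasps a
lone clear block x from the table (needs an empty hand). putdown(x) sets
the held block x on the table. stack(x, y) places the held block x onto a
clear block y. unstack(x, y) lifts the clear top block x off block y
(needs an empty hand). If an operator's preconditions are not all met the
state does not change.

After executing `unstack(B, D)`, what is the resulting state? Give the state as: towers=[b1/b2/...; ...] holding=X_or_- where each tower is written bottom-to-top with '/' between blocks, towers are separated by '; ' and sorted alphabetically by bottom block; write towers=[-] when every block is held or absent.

towers=[A/C/D; E; F/H; G] holding=B

before: towers=[A/C/D/B; E; F/H; G] holding=-
pre[unstack(B, D)]: on(B,D) ✓, clear(B) ✓, handempty ✓
all met → apply unstack(B, D)
after:  towers=[A/C/D; E; F/H; G] holding=B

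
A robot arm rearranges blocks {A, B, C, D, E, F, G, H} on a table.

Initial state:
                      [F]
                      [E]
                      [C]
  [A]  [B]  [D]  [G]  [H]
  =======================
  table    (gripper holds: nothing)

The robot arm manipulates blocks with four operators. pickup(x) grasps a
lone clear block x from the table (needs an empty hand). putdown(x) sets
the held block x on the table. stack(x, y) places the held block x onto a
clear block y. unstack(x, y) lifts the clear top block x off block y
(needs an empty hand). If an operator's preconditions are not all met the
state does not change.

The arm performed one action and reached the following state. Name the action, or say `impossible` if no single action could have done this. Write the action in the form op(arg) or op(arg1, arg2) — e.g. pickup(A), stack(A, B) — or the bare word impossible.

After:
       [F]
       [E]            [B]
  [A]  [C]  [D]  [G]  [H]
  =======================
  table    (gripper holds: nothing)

impossible

target: towers=[A; C/E/F; D; G; H/B] holding=-
         pickup(G) → towers=[A; B; D; H/C/E/F] holding=G
         pickup(A) → towers=[B; D; G; H/C/E/F] holding=A
         pickup(B) → towers=[A; D; G; H/C/E/F] holding=B
     unstack(F, E) → towers=[A; B; D; G; H/C/E] holding=F
         pickup(D) → towers=[A; B; G; H/C/E/F] holding=D
none of the 5 applicable actions match → impossible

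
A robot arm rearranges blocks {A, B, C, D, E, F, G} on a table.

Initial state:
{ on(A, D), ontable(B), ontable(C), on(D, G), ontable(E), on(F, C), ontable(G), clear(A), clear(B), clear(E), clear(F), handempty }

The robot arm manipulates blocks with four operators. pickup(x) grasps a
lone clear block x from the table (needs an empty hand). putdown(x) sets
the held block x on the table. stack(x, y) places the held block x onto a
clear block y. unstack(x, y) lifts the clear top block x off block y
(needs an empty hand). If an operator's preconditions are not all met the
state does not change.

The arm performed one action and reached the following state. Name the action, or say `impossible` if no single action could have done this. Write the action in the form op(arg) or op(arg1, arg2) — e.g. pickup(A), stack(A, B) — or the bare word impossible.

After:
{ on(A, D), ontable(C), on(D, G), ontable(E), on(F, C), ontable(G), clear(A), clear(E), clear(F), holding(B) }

pickup(B)

target: towers=[C/F; E; G/D/A] holding=B
         pickup(B) → towers=[C/F; E; G/D/A] holding=B  ← match
     unstack(F, C) → towers=[B; C; E; G/D/A] holding=F
     unstack(A, D) → towers=[B; C/F; E; G/D] holding=A
         pickup(E) → towers=[B; C/F; G/D/A] holding=E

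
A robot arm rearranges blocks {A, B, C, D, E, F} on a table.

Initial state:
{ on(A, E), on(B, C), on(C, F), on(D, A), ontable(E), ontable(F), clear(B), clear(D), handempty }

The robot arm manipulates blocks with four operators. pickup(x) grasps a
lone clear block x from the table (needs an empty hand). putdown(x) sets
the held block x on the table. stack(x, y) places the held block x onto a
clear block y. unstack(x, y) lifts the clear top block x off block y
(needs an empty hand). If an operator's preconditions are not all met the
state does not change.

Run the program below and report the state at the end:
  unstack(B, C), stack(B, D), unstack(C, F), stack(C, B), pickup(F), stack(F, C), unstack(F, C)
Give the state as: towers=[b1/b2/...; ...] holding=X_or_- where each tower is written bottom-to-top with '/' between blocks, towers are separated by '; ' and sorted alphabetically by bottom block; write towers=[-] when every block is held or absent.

towers=[E/A/D/B/C] holding=F

step 1 (unstack(B, C)): towers=[E/A/D; F/C] holding=B
step 2 (stack(B, D)): towers=[E/A/D/B; F/C] holding=-
step 3 (unstack(C, F)): towers=[E/A/D/B; F] holding=C
step 4 (stack(C, B)): towers=[E/A/D/B/C; F] holding=-
step 5 (pickup(F)): towers=[E/A/D/B/C] holding=F
step 6 (stack(F, C)): towers=[E/A/D/B/C/F] holding=-
step 7 (unstack(F, C)): towers=[E/A/D/B/C] holding=F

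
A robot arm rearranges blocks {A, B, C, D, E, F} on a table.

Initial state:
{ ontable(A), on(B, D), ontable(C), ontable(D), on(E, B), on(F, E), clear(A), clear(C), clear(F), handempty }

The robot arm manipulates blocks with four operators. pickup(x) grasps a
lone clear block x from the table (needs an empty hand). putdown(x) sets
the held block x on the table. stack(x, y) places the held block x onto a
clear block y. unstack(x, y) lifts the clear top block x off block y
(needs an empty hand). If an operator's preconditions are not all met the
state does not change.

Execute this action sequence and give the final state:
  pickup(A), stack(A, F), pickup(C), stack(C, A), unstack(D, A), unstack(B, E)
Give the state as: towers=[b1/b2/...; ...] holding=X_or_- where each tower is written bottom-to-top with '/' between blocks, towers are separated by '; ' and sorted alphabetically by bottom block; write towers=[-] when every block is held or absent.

step 1 (pickup(A)): towers=[C; D/B/E/F] holding=A
step 2 (stack(A, F)): towers=[C; D/B/E/F/A] holding=-
step 3 (pickup(C)): towers=[D/B/E/F/A] holding=C
step 4 (stack(C, A)): towers=[D/B/E/F/A/C] holding=-
step 5 (unstack(D, A)) [no-op]: towers=[D/B/E/F/A/C] holding=-
step 6 (unstack(B, E)) [no-op]: towers=[D/B/E/F/A/C] holding=-

towers=[D/B/E/F/A/C] holding=-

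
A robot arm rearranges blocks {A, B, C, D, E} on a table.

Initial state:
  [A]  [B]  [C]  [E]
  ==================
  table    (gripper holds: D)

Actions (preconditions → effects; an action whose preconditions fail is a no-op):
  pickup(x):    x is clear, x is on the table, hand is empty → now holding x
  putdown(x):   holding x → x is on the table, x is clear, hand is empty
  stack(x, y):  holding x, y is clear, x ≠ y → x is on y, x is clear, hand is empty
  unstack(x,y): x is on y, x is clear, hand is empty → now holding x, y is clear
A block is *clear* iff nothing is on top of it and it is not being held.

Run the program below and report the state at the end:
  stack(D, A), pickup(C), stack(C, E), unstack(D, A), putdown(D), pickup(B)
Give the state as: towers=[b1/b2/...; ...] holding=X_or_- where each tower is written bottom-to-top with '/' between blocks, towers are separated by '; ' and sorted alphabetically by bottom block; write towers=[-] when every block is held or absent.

towers=[A; D; E/C] holding=B

step 1 (stack(D, A)): towers=[A/D; B; C; E] holding=-
step 2 (pickup(C)): towers=[A/D; B; E] holding=C
step 3 (stack(C, E)): towers=[A/D; B; E/C] holding=-
step 4 (unstack(D, A)): towers=[A; B; E/C] holding=D
step 5 (putdown(D)): towers=[A; B; D; E/C] holding=-
step 6 (pickup(B)): towers=[A; D; E/C] holding=B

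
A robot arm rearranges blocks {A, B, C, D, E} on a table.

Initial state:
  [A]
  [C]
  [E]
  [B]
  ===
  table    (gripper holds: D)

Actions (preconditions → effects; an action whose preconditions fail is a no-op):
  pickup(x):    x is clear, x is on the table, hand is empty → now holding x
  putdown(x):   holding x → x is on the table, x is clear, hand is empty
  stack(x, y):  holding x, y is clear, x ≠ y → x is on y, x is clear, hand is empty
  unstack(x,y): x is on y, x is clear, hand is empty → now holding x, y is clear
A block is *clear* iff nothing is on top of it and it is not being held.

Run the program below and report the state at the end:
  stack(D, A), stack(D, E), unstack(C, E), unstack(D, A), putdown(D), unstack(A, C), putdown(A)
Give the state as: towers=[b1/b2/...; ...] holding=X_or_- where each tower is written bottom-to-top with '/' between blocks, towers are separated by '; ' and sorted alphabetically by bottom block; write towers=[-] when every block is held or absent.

step 1 (stack(D, A)): towers=[B/E/C/A/D] holding=-
step 2 (stack(D, E)) [no-op]: towers=[B/E/C/A/D] holding=-
step 3 (unstack(C, E)) [no-op]: towers=[B/E/C/A/D] holding=-
step 4 (unstack(D, A)): towers=[B/E/C/A] holding=D
step 5 (putdown(D)): towers=[B/E/C/A; D] holding=-
step 6 (unstack(A, C)): towers=[B/E/C; D] holding=A
step 7 (putdown(A)): towers=[A; B/E/C; D] holding=-

towers=[A; B/E/C; D] holding=-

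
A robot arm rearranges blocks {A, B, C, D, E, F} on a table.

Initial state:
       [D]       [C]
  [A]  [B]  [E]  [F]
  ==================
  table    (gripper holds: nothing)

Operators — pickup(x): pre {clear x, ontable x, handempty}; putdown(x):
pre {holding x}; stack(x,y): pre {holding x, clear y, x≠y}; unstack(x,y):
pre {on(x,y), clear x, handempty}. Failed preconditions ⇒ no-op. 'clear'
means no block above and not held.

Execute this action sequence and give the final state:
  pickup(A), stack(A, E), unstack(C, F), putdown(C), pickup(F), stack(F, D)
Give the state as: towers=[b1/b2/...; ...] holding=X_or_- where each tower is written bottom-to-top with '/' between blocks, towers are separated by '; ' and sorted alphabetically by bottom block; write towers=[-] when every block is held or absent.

step 1 (pickup(A)): towers=[B/D; E; F/C] holding=A
step 2 (stack(A, E)): towers=[B/D; E/A; F/C] holding=-
step 3 (unstack(C, F)): towers=[B/D; E/A; F] holding=C
step 4 (putdown(C)): towers=[B/D; C; E/A; F] holding=-
step 5 (pickup(F)): towers=[B/D; C; E/A] holding=F
step 6 (stack(F, D)): towers=[B/D/F; C; E/A] holding=-

towers=[B/D/F; C; E/A] holding=-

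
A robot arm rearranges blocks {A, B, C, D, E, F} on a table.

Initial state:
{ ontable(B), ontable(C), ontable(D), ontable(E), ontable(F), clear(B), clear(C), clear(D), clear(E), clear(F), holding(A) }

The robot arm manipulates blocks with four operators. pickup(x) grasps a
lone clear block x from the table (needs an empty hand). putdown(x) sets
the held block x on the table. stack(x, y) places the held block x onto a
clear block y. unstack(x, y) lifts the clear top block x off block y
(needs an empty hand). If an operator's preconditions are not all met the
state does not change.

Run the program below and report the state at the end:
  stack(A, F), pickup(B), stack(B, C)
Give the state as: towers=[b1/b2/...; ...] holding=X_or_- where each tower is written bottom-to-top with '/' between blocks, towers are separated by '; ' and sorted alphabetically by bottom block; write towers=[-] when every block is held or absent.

step 1 (stack(A, F)): towers=[B; C; D; E; F/A] holding=-
step 2 (pickup(B)): towers=[C; D; E; F/A] holding=B
step 3 (stack(B, C)): towers=[C/B; D; E; F/A] holding=-

towers=[C/B; D; E; F/A] holding=-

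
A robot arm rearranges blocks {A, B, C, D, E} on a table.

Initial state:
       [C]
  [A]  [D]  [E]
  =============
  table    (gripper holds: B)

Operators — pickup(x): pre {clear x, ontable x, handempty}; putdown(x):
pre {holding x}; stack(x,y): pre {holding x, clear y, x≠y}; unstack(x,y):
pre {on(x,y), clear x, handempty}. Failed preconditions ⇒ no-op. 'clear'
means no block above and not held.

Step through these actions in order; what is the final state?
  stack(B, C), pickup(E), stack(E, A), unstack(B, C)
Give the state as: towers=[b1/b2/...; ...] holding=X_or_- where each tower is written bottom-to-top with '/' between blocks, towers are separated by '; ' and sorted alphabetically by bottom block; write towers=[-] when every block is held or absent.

towers=[A/E; D/C] holding=B

step 1 (stack(B, C)): towers=[A; D/C/B; E] holding=-
step 2 (pickup(E)): towers=[A; D/C/B] holding=E
step 3 (stack(E, A)): towers=[A/E; D/C/B] holding=-
step 4 (unstack(B, C)): towers=[A/E; D/C] holding=B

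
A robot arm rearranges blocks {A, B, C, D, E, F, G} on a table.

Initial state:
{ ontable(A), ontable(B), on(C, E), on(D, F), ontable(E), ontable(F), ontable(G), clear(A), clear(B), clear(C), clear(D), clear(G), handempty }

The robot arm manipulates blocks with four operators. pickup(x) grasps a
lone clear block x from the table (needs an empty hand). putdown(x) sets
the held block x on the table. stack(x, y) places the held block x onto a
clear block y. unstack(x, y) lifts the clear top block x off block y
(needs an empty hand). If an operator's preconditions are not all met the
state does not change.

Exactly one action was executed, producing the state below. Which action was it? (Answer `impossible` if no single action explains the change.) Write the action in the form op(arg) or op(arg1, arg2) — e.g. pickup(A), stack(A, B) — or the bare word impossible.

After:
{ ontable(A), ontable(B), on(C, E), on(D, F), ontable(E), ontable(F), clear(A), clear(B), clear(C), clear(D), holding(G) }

pickup(G)

target: towers=[A; B; E/C; F/D] holding=G
         pickup(B) → towers=[A; E/C; F/D; G] holding=B
         pickup(G) → towers=[A; B; E/C; F/D] holding=G  ← match
     unstack(D, F) → towers=[A; B; E/C; F; G] holding=D
         pickup(A) → towers=[B; E/C; F/D; G] holding=A
     unstack(C, E) → towers=[A; B; E; F/D; G] holding=C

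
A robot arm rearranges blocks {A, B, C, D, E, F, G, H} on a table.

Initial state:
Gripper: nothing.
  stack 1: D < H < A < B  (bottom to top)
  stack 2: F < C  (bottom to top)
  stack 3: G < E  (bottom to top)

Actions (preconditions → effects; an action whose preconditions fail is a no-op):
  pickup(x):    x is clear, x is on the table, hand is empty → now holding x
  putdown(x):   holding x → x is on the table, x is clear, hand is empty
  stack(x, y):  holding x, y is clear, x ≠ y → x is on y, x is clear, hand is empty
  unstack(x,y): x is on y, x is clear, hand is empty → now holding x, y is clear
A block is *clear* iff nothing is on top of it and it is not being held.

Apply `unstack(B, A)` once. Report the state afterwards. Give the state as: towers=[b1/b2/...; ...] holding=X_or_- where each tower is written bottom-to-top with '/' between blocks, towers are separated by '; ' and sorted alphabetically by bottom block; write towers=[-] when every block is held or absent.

before: towers=[D/H/A/B; F/C; G/E] holding=-
pre[unstack(B, A)]: on(B,A) ✓, clear(B) ✓, handempty ✓
all met → apply unstack(B, A)
after:  towers=[D/H/A; F/C; G/E] holding=B

towers=[D/H/A; F/C; G/E] holding=B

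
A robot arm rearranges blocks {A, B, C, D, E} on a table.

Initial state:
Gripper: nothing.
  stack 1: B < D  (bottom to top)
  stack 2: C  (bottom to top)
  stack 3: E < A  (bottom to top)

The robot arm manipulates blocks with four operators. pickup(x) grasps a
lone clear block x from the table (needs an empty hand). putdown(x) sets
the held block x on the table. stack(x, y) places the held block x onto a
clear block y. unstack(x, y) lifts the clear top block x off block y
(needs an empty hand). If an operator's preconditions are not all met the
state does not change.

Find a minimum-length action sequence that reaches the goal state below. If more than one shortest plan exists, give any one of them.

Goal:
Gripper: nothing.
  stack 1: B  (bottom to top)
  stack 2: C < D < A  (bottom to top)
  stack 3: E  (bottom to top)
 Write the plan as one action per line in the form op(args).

step 1 (unstack(D, B)): towers=[B; C; E/A] holding=D
step 2 (stack(D, C)): towers=[B; C/D; E/A] holding=-
step 3 (unstack(A, E)): towers=[B; C/D; E] holding=A
step 4 (stack(A, D)): towers=[B; C/D/A; E] holding=-
goal check: towers=[B; C/D/A; E] holding=- — reached (length 4, optimal by BFS)

unstack(D, B)
stack(D, C)
unstack(A, E)
stack(A, D)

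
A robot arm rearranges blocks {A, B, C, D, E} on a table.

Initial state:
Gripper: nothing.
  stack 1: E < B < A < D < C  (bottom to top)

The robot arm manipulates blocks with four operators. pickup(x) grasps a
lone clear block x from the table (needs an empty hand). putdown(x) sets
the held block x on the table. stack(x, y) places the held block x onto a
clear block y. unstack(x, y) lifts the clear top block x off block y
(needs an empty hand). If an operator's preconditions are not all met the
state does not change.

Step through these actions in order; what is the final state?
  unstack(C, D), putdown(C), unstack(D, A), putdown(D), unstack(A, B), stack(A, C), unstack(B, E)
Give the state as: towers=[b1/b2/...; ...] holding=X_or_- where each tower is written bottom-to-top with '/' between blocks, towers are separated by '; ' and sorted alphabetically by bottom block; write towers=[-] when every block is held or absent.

step 1 (unstack(C, D)): towers=[E/B/A/D] holding=C
step 2 (putdown(C)): towers=[C; E/B/A/D] holding=-
step 3 (unstack(D, A)): towers=[C; E/B/A] holding=D
step 4 (putdown(D)): towers=[C; D; E/B/A] holding=-
step 5 (unstack(A, B)): towers=[C; D; E/B] holding=A
step 6 (stack(A, C)): towers=[C/A; D; E/B] holding=-
step 7 (unstack(B, E)): towers=[C/A; D; E] holding=B

towers=[C/A; D; E] holding=B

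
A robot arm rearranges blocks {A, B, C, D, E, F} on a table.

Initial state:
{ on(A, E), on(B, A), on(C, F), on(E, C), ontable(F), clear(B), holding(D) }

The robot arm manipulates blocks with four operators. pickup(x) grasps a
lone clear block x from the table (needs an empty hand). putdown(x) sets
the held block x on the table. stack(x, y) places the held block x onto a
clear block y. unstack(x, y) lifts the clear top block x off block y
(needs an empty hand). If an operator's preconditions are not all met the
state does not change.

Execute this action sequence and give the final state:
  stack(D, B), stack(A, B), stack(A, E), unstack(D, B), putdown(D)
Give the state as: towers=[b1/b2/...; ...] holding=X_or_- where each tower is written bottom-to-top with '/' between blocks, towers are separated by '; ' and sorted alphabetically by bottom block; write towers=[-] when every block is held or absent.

step 1 (stack(D, B)): towers=[F/C/E/A/B/D] holding=-
step 2 (stack(A, B)) [no-op]: towers=[F/C/E/A/B/D] holding=-
step 3 (stack(A, E)) [no-op]: towers=[F/C/E/A/B/D] holding=-
step 4 (unstack(D, B)): towers=[F/C/E/A/B] holding=D
step 5 (putdown(D)): towers=[D; F/C/E/A/B] holding=-

towers=[D; F/C/E/A/B] holding=-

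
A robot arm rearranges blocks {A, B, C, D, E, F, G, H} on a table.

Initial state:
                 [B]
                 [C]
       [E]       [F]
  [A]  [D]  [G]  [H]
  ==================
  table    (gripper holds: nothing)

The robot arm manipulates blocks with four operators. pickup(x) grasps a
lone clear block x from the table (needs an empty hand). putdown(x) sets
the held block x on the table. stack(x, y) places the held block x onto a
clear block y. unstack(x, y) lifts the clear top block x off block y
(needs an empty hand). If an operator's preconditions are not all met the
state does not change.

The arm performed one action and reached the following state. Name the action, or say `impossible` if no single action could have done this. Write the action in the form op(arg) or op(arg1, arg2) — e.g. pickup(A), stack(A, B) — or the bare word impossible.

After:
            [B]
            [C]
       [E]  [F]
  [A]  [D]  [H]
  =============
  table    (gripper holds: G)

target: towers=[A; D/E; H/F/C/B] holding=G
         pickup(G) → towers=[A; D/E; H/F/C/B] holding=G  ← match
         pickup(A) → towers=[D/E; G; H/F/C/B] holding=A
     unstack(E, D) → towers=[A; D; G; H/F/C/B] holding=E
     unstack(B, C) → towers=[A; D/E; G; H/F/C] holding=B

pickup(G)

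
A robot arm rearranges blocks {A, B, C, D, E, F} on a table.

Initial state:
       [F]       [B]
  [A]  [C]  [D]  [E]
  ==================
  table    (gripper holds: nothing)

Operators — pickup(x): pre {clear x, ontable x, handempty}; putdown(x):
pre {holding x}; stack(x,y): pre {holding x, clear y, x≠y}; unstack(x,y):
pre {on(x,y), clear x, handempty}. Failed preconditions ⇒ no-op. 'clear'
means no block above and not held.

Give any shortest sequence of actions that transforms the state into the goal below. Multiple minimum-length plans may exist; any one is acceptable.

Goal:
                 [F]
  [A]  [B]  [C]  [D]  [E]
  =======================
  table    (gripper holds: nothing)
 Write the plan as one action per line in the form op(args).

step 1 (unstack(B, E)): towers=[A; C/F; D; E] holding=B
step 2 (putdown(B)): towers=[A; B; C/F; D; E] holding=-
step 3 (unstack(F, C)): towers=[A; B; C; D; E] holding=F
step 4 (stack(F, D)): towers=[A; B; C; D/F; E] holding=-
goal check: towers=[A; B; C; D/F; E] holding=- — reached (length 4, optimal by BFS)

unstack(B, E)
putdown(B)
unstack(F, C)
stack(F, D)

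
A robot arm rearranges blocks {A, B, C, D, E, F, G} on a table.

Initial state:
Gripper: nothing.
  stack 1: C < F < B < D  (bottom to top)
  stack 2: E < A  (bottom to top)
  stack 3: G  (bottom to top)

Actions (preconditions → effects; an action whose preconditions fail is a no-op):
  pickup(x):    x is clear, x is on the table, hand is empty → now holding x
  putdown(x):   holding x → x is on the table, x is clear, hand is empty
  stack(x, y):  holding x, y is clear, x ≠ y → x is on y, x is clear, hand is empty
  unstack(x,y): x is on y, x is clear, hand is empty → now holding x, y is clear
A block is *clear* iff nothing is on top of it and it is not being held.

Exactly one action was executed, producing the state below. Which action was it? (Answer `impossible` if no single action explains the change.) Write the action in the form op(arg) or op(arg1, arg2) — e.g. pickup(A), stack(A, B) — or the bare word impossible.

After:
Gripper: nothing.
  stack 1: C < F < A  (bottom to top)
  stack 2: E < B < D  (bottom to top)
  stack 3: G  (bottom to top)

impossible

target: towers=[C/F/A; E/B/D; G] holding=-
         pickup(G) → towers=[C/F/B/D; E/A] holding=G
     unstack(D, B) → towers=[C/F/B; E/A; G] holding=D
     unstack(A, E) → towers=[C/F/B/D; E; G] holding=A
none of the 3 applicable actions match → impossible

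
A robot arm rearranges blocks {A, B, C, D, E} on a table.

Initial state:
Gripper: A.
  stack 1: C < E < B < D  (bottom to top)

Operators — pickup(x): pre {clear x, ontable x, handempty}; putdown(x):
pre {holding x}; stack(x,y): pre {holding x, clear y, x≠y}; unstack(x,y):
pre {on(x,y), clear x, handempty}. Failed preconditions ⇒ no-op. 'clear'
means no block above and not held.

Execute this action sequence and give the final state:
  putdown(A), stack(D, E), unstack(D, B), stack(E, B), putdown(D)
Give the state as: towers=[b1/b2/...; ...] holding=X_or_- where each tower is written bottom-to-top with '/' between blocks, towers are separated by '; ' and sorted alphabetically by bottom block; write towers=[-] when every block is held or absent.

towers=[A; C/E/B; D] holding=-

step 1 (putdown(A)): towers=[A; C/E/B/D] holding=-
step 2 (stack(D, E)) [no-op]: towers=[A; C/E/B/D] holding=-
step 3 (unstack(D, B)): towers=[A; C/E/B] holding=D
step 4 (stack(E, B)) [no-op]: towers=[A; C/E/B] holding=D
step 5 (putdown(D)): towers=[A; C/E/B; D] holding=-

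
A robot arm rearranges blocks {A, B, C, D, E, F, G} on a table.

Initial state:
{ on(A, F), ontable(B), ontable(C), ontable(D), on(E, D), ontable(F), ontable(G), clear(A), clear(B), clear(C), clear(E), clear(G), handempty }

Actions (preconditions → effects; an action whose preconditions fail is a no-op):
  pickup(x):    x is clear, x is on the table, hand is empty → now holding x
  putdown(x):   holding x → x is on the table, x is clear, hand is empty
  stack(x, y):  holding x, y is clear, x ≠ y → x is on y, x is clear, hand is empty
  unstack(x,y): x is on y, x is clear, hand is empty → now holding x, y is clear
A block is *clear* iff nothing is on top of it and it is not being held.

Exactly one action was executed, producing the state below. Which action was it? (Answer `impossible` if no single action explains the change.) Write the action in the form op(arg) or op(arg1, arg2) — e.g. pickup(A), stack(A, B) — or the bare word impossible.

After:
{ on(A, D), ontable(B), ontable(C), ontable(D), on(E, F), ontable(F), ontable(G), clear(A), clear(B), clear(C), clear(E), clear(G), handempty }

impossible

target: towers=[B; C; D/A; F/E; G] holding=-
         pickup(B) → towers=[C; D/E; F/A; G] holding=B
         pickup(G) → towers=[B; C; D/E; F/A] holding=G
     unstack(A, F) → towers=[B; C; D/E; F; G] holding=A
     unstack(E, D) → towers=[B; C; D; F/A; G] holding=E
         pickup(C) → towers=[B; D/E; F/A; G] holding=C
none of the 5 applicable actions match → impossible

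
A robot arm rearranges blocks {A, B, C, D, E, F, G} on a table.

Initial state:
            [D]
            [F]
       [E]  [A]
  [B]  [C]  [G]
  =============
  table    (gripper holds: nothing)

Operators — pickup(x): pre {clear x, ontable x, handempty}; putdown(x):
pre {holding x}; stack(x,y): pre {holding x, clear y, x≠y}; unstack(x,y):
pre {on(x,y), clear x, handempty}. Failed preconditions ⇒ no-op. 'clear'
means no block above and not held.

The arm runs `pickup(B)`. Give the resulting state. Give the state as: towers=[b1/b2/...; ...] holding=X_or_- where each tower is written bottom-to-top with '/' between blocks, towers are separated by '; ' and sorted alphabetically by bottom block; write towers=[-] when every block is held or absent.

before: towers=[B; C/E; G/A/F/D] holding=-
pre[pickup(B)]: clear(B) ok, ontable(B) ok, handempty ok
all met → apply pickup(B)
after:  towers=[C/E; G/A/F/D] holding=B

towers=[C/E; G/A/F/D] holding=B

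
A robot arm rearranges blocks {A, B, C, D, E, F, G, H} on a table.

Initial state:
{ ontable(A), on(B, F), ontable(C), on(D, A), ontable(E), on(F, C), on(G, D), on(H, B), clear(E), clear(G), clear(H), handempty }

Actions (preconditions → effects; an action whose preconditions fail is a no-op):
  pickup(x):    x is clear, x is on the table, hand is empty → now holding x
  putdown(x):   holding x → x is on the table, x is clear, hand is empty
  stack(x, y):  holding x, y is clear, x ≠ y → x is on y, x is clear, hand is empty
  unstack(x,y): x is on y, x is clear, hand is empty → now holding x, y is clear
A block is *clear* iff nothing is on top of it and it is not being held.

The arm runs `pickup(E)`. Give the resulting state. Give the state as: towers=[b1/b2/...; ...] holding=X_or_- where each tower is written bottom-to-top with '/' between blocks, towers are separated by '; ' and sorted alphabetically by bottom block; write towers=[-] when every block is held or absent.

towers=[A/D/G; C/F/B/H] holding=E

before: towers=[A/D/G; C/F/B/H; E] holding=-
pre[pickup(E)]: clear(E) ✓, ontable(E) ✓, handempty ✓
all met → apply pickup(E)
after:  towers=[A/D/G; C/F/B/H] holding=E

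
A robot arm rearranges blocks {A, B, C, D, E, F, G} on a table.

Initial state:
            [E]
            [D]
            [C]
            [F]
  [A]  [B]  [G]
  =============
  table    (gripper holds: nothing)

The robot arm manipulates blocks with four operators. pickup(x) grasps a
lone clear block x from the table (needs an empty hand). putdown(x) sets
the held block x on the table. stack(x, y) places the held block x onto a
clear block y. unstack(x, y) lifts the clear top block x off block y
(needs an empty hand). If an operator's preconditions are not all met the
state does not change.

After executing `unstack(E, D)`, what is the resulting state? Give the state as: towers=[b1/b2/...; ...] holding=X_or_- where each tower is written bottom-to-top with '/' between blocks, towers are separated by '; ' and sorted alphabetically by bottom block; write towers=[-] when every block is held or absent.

towers=[A; B; G/F/C/D] holding=E

before: towers=[A; B; G/F/C/D/E] holding=-
pre[unstack(E, D)]: on(E,D) ✓, clear(E) ✓, handempty ✓
all met → apply unstack(E, D)
after:  towers=[A; B; G/F/C/D] holding=E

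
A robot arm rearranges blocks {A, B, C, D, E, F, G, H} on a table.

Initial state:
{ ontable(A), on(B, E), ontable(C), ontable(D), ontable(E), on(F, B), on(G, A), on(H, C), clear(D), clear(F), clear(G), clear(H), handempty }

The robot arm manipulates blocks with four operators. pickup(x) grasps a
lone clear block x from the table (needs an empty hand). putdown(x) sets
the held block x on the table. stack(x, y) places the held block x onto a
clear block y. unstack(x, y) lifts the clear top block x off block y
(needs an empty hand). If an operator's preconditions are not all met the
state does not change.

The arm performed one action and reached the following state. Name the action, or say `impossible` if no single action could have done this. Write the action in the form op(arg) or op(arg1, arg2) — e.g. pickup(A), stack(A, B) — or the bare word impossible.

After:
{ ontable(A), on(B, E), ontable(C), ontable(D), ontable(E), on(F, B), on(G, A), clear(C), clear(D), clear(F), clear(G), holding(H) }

unstack(H, C)

target: towers=[A/G; C; D; E/B/F] holding=H
     unstack(G, A) → towers=[A; C/H; D; E/B/F] holding=G
     unstack(H, C) → towers=[A/G; C; D; E/B/F] holding=H  ← match
     unstack(F, B) → towers=[A/G; C/H; D; E/B] holding=F
         pickup(D) → towers=[A/G; C/H; E/B/F] holding=D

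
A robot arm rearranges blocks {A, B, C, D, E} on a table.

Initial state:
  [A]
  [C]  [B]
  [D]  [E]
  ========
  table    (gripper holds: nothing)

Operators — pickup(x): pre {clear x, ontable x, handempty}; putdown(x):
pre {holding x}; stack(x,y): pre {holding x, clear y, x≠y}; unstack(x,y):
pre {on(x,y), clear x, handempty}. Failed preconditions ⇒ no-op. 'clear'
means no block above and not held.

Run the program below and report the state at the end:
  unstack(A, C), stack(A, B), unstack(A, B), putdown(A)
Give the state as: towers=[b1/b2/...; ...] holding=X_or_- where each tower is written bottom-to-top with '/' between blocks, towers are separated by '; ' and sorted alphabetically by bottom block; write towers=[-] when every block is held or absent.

towers=[A; D/C; E/B] holding=-

step 1 (unstack(A, C)): towers=[D/C; E/B] holding=A
step 2 (stack(A, B)): towers=[D/C; E/B/A] holding=-
step 3 (unstack(A, B)): towers=[D/C; E/B] holding=A
step 4 (putdown(A)): towers=[A; D/C; E/B] holding=-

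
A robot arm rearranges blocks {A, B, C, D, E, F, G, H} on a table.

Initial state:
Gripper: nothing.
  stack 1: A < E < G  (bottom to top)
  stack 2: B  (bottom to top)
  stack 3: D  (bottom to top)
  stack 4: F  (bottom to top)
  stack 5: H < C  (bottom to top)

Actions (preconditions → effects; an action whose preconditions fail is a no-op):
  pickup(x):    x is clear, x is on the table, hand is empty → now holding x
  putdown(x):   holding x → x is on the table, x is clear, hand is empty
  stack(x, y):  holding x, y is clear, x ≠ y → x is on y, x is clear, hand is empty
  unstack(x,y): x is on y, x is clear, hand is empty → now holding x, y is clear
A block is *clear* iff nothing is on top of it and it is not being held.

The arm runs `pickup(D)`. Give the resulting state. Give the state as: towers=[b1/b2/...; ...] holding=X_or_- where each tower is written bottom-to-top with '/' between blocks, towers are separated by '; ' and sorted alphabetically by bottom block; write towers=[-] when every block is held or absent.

before: towers=[A/E/G; B; D; F; H/C] holding=-
pre[pickup(D)]: clear(D) yes, ontable(D) yes, handempty yes
all met → apply pickup(D)
after:  towers=[A/E/G; B; F; H/C] holding=D

towers=[A/E/G; B; F; H/C] holding=D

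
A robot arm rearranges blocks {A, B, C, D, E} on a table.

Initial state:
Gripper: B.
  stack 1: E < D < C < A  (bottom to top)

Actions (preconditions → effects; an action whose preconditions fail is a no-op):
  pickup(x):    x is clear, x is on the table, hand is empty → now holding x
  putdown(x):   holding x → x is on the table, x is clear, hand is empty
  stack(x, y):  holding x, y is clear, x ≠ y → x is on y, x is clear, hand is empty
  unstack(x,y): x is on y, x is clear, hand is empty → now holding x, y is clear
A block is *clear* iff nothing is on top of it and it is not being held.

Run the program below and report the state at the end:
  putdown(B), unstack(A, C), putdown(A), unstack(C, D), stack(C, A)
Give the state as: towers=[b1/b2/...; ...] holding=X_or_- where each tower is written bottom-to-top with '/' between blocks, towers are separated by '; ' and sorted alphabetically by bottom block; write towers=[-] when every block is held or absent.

towers=[A/C; B; E/D] holding=-

step 1 (putdown(B)): towers=[B; E/D/C/A] holding=-
step 2 (unstack(A, C)): towers=[B; E/D/C] holding=A
step 3 (putdown(A)): towers=[A; B; E/D/C] holding=-
step 4 (unstack(C, D)): towers=[A; B; E/D] holding=C
step 5 (stack(C, A)): towers=[A/C; B; E/D] holding=-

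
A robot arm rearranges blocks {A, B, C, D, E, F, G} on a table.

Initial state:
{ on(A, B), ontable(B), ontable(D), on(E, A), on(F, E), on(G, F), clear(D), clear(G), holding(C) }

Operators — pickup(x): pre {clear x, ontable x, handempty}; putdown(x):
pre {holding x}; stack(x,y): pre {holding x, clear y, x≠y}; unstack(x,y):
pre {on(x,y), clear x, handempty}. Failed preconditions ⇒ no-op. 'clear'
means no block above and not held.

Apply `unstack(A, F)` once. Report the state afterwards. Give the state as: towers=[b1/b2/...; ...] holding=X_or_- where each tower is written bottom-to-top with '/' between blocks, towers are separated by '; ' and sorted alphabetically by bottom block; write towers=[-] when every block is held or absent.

towers=[B/A/E/F/G; D] holding=C

before: towers=[B/A/E/F/G; D] holding=C
pre[unstack(A, F)]: on(A,F) fail, clear(A) fail, handempty fail
on(A,F), clear(A), handempty unmet → unstack(A, F) is a no-op
after:  towers=[B/A/E/F/G; D] holding=C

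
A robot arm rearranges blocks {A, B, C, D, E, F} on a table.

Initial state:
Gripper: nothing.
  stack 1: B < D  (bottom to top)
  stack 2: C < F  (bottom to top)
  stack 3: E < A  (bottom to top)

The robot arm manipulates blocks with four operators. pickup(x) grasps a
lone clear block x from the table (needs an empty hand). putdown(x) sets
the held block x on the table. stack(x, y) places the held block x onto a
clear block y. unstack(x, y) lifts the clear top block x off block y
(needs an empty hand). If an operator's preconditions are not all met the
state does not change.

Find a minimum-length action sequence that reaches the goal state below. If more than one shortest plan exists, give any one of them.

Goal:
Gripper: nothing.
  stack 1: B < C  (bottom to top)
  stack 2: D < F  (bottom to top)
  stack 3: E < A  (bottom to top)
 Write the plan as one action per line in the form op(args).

step 1 (unstack(D, B)): towers=[B; C/F; E/A] holding=D
step 2 (putdown(D)): towers=[B; C/F; D; E/A] holding=-
step 3 (unstack(F, C)): towers=[B; C; D; E/A] holding=F
step 4 (stack(F, D)): towers=[B; C; D/F; E/A] holding=-
step 5 (pickup(C)): towers=[B; D/F; E/A] holding=C
step 6 (stack(C, B)): towers=[B/C; D/F; E/A] holding=-
goal check: towers=[B/C; D/F; E/A] holding=- — reached (length 6, optimal by BFS)

unstack(D, B)
putdown(D)
unstack(F, C)
stack(F, D)
pickup(C)
stack(C, B)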